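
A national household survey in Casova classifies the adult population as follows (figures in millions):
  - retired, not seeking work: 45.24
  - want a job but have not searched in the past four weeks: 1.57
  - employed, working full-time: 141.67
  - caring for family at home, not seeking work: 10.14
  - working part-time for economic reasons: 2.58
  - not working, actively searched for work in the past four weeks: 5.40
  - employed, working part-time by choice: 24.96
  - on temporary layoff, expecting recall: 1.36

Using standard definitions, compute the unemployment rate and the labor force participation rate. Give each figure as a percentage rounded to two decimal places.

Unemployment rate ≈ 3.84%; labor force participation rate ≈ 75.55%.

Employed = 141.67 + 2.58 + 24.96 = 169.21 million (anyone who worked, including part-time for economic reasons, counts as employed).
Unemployed = 5.40 + 1.36 = 6.76 million (jobless and actively searching, or on temporary layoff).
Labor force = 169.21 + 6.76 = 175.97 million.
Not in labor force = 45.24 + 1.57 + 10.14 = 56.95 million (those not working and not actively searching are outside the labor force — including those who want a job but have given up searching).
Civilian working-age population = 175.97 + 56.95 = 232.92 million.
Unemployment rate = 6.76 / 175.97 = 3.84%.
Labor force participation rate = 175.97 / 232.92 = 75.55%.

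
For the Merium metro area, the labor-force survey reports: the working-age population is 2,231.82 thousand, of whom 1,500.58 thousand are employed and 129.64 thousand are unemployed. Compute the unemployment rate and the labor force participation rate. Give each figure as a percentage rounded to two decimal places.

Labor force = employed + unemployed = 1,500.58 + 129.64 = 1,630.22 thousand.
Unemployment rate = 129.64 / 1,630.22 = 7.95%.
Labor force participation rate = 1,630.22 / 2,231.82 = 73.04%.

Unemployment rate ≈ 7.95%; labor force participation rate ≈ 73.04%.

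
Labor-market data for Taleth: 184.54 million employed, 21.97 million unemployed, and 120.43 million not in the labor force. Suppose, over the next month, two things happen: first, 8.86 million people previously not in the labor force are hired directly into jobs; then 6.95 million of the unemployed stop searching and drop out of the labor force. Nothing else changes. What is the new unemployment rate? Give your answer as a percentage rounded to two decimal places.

New unemployment rate ≈ 7.21%.

Initially, labor force = 184.54 + 21.97 = 206.51 million, so u = 21.97/206.51 = 10.64%.
After the first change, employed and labor force both rise by 8.86; unemployed unchanged → E = 193.40, U = 21.97, labor force = 215.37 million.
After the second change, unemployed and labor force both fall by 6.95 → E = 193.40, U = 15.02, labor force = 208.42 million.
New unemployment rate = 15.02 / 208.42 = 7.21%.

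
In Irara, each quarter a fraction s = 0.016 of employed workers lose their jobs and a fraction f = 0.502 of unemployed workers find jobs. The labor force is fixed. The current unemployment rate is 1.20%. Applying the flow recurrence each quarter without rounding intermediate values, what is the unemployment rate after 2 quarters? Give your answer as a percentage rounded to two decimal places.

With a fixed labor force, u_{t+1} = u_t + s·(1−u_t) − f·u_t = u_t·(1−s−f) + s.
Here 1−s−f = 0.482 and s = 0.016.
u_1 = 0.012000 × 0.482 + 0.016 = 0.021784.
u_2 = 0.021784 × 0.482 + 0.016 = 0.026500.

Unemployment rate after two quarters ≈ 2.65%.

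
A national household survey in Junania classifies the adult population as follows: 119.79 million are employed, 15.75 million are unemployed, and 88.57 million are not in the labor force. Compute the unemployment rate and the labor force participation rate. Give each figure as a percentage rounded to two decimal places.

Labor force = employed + unemployed = 119.79 + 15.75 = 135.54 million.
Working-age population = 135.54 + 88.57 = 224.11 million.
Unemployment rate = 15.75 / 135.54 = 11.62%.
Labor force participation rate = 135.54 / 224.11 = 60.48%.

Unemployment rate ≈ 11.62%; labor force participation rate ≈ 60.48%.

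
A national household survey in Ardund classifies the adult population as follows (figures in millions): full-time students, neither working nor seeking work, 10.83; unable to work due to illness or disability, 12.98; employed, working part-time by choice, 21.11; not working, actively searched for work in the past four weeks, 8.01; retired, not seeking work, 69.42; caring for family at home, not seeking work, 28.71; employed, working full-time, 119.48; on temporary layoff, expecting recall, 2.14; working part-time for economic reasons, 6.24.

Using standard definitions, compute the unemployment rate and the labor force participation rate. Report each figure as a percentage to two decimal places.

Unemployment rate ≈ 6.47%; labor force participation rate ≈ 56.28%.

Employed = 21.11 + 119.48 + 6.24 = 146.83 million (anyone who worked, including part-time for economic reasons, counts as employed).
Unemployed = 8.01 + 2.14 = 10.15 million (jobless and actively searching, or on temporary layoff).
Labor force = 146.83 + 10.15 = 156.98 million.
Not in labor force = 10.83 + 12.98 + 69.42 + 28.71 = 121.94 million (those not working and not actively searching are outside the labor force).
Civilian working-age population = 156.98 + 121.94 = 278.92 million.
Unemployment rate = 10.15 / 156.98 = 6.47%.
Labor force participation rate = 156.98 / 278.92 = 56.28%.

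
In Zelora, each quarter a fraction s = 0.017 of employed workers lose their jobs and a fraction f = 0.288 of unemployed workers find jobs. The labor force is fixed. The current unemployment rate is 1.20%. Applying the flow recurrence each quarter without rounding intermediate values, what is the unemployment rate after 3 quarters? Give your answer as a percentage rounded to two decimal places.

With a fixed labor force, u_{t+1} = u_t + s·(1−u_t) − f·u_t = u_t·(1−s−f) + s.
Here 1−s−f = 0.695 and s = 0.017.
u_1 = 0.012000 × 0.695 + 0.017 = 0.025340.
u_2 = 0.025340 × 0.695 + 0.017 = 0.034611.
u_3 = 0.034611 × 0.695 + 0.017 = 0.041055.

Unemployment rate after three quarters ≈ 4.11%.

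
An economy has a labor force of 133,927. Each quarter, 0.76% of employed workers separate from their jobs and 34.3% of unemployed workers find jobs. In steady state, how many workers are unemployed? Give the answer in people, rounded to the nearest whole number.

About 2,903 are unemployed in steady state.

Steady-state unemployment rate u* = s/(s+f) = 0.76/(0.76+34.3) = 0.021677.
Unemployed = u* × labor force = 0.021677 × 133,927 ≈ 2,903.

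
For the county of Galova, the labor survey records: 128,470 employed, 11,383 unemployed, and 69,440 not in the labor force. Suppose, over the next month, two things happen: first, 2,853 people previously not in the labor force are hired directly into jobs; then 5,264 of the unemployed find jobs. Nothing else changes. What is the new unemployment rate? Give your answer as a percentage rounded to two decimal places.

Initially, labor force = 128,470 + 11,383 = 139,853, so u = 11,383/139,853 = 8.14%.
After the first change, employed and labor force both rise by 2,853; unemployed unchanged → E = 131,323, U = 11,383, labor force = 142,706.
After the second change, unemployed falls and employed rises by 5,264; labor force unchanged → E = 136,587, U = 6,119, labor force = 142,706.
New unemployment rate = 6,119 / 142,706 = 4.29%.

New unemployment rate ≈ 4.29%.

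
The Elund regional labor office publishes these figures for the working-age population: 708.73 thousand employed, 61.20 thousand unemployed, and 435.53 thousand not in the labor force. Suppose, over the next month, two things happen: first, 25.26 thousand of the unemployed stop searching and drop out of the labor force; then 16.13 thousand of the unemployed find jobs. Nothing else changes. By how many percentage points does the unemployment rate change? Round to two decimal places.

The unemployment rate changes by −5.29 percentage points.

Initially, labor force = 708.73 + 61.20 = 769.93 thousand, so u = 61.20/769.93 = 7.95%.
After the first change, unemployed and labor force both fall by 25.26 → E = 708.73, U = 35.94, labor force = 744.67 thousand.
After the second change, unemployed falls and employed rises by 16.13; labor force unchanged → E = 724.86, U = 19.81, labor force = 744.67 thousand.
New unemployment rate = 19.81 / 744.67 = 2.66%.
Change = 2.66% − 7.95% = −5.29 percentage points.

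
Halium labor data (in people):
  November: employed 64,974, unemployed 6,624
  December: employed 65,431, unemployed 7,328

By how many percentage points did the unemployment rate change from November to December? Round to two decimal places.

November: labor force = 64,974 + 6,624 = 71,598; u = 6,624/71,598 = 9.25%.
December: labor force = 65,431 + 7,328 = 72,759; u = 7,328/72,759 = 10.07%.
Change = 10.07% − 9.25% = +0.82 pp.

The unemployment rate changed by +0.82 percentage points.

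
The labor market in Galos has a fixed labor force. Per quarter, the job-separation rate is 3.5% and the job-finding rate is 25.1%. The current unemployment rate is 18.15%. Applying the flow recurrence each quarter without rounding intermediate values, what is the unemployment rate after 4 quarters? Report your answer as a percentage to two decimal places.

Unemployment rate after four quarters ≈ 13.77%.

With a fixed labor force, u_{t+1} = u_t + s·(1−u_t) − f·u_t = u_t·(1−s−f) + s.
Here 1−s−f = 0.714 and s = 0.035.
u_1 = 0.181500 × 0.714 + 0.035 = 0.164591.
u_2 = 0.164591 × 0.714 + 0.035 = 0.152518.
u_3 = 0.152518 × 0.714 + 0.035 = 0.143898.
u_4 = 0.143898 × 0.714 + 0.035 = 0.137743.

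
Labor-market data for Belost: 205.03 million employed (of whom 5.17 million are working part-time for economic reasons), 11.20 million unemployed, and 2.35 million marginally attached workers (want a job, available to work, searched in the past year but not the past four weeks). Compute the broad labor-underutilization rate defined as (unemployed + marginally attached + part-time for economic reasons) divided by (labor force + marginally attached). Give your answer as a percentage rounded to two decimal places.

Labor force = 205.03 + 11.20 = 216.23 million.
Numerator = 11.20 + 2.35 + 5.17 = 18.72 million.
Denominator = 216.23 + 2.35 = 218.58 million.
Broad rate = 18.72 / 218.58 = 8.56%.

Broad underutilization rate ≈ 8.56%.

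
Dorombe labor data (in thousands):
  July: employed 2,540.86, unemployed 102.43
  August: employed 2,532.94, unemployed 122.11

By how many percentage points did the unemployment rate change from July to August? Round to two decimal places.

The unemployment rate changed by +0.72 percentage points.

July: labor force = 2,540.86 + 102.43 = 2,643.29; u = 102.43/2,643.29 = 3.88%.
August: labor force = 2,532.94 + 122.11 = 2,655.05; u = 122.11/2,655.05 = 4.60%.
Change = 4.60% − 3.88% = +0.72 pp.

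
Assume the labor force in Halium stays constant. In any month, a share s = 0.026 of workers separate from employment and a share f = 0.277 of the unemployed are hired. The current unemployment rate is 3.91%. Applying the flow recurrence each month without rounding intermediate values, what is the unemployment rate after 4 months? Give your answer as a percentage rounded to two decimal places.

Unemployment rate after four months ≈ 7.48%.

With a fixed labor force, u_{t+1} = u_t + s·(1−u_t) − f·u_t = u_t·(1−s−f) + s.
Here 1−s−f = 0.697 and s = 0.026.
u_1 = 0.039100 × 0.697 + 0.026 = 0.053253.
u_2 = 0.053253 × 0.697 + 0.026 = 0.063117.
u_3 = 0.063117 × 0.697 + 0.026 = 0.069993.
u_4 = 0.069993 × 0.697 + 0.026 = 0.074785.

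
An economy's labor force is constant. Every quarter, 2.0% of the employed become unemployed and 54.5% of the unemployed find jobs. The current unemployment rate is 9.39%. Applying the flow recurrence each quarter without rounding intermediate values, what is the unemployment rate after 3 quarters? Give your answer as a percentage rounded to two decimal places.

With a fixed labor force, u_{t+1} = u_t + s·(1−u_t) − f·u_t = u_t·(1−s−f) + s.
Here 1−s−f = 0.435 and s = 0.020.
u_1 = 0.093900 × 0.435 + 0.020 = 0.060846.
u_2 = 0.060846 × 0.435 + 0.020 = 0.046468.
u_3 = 0.046468 × 0.435 + 0.020 = 0.040214.

Unemployment rate after three quarters ≈ 4.02%.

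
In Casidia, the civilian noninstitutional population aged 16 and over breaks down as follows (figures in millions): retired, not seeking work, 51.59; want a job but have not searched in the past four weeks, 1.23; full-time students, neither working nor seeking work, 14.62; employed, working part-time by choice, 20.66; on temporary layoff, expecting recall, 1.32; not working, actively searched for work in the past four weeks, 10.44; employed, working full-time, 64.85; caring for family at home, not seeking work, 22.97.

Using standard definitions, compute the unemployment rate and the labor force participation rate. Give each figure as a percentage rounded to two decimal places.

Employed = 20.66 + 64.85 = 85.51 million.
Unemployed = 1.32 + 10.44 = 11.76 million (jobless and actively searching, or on temporary layoff).
Labor force = 85.51 + 11.76 = 97.27 million.
Not in labor force = 51.59 + 1.23 + 14.62 + 22.97 = 90.41 million (those not working and not actively searching are outside the labor force — including those who want a job but have given up searching).
Civilian working-age population = 97.27 + 90.41 = 187.68 million.
Unemployment rate = 11.76 / 97.27 = 12.09%.
Labor force participation rate = 97.27 / 187.68 = 51.83%.

Unemployment rate ≈ 12.09%; labor force participation rate ≈ 51.83%.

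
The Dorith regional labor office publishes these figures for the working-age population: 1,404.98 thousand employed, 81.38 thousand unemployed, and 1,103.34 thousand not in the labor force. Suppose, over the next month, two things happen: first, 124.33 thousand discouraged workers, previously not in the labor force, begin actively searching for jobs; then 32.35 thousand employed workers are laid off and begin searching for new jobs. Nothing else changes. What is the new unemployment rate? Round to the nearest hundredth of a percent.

New unemployment rate ≈ 14.78%.

Initially, labor force = 1,404.98 + 81.38 = 1,486.36 thousand, so u = 81.38/1,486.36 = 5.48%.
After the first change, unemployed and labor force both rise by 124.33 → E = 1,404.98, U = 205.71, labor force = 1,610.69 thousand.
After the second change, employed falls and unemployed rises by 32.35; labor force unchanged → E = 1,372.63, U = 238.06, labor force = 1,610.69 thousand.
New unemployment rate = 238.06 / 1,610.69 = 14.78%.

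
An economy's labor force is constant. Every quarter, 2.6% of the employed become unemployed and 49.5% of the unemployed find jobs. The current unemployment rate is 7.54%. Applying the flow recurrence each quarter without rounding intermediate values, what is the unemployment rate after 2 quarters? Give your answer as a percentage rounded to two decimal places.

Unemployment rate after two quarters ≈ 5.58%.

With a fixed labor force, u_{t+1} = u_t + s·(1−u_t) − f·u_t = u_t·(1−s−f) + s.
Here 1−s−f = 0.479 and s = 0.026.
u_1 = 0.075400 × 0.479 + 0.026 = 0.062117.
u_2 = 0.062117 × 0.479 + 0.026 = 0.055754.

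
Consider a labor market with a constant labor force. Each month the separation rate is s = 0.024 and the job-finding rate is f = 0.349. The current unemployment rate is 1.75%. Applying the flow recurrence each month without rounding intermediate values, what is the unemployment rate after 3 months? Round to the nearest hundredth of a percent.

Unemployment rate after three months ≈ 5.28%.

With a fixed labor force, u_{t+1} = u_t + s·(1−u_t) − f·u_t = u_t·(1−s−f) + s.
Here 1−s−f = 0.627 and s = 0.024.
u_1 = 0.017500 × 0.627 + 0.024 = 0.034973.
u_2 = 0.034973 × 0.627 + 0.024 = 0.045928.
u_3 = 0.045928 × 0.627 + 0.024 = 0.052797.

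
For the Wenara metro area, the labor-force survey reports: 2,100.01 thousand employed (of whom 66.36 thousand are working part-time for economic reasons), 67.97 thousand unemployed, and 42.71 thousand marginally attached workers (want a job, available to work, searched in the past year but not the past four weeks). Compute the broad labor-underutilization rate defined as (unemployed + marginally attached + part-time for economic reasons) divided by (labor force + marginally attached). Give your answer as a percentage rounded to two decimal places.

Broad underutilization rate ≈ 8.01%.

Labor force = 2,100.01 + 67.97 = 2,167.98 thousand.
Numerator = 67.97 + 42.71 + 66.36 = 177.04 thousand.
Denominator = 2,167.98 + 42.71 = 2,210.69 thousand.
Broad rate = 177.04 / 2,210.69 = 8.01%.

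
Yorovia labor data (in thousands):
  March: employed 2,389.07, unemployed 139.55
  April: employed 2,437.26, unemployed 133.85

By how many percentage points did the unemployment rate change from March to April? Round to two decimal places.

The unemployment rate changed by −0.31 percentage points.

March: labor force = 2,389.07 + 139.55 = 2,528.62; u = 139.55/2,528.62 = 5.52%.
April: labor force = 2,437.26 + 133.85 = 2,571.11; u = 133.85/2,571.11 = 5.21%.
Change = 5.21% − 5.52% = −0.31 pp.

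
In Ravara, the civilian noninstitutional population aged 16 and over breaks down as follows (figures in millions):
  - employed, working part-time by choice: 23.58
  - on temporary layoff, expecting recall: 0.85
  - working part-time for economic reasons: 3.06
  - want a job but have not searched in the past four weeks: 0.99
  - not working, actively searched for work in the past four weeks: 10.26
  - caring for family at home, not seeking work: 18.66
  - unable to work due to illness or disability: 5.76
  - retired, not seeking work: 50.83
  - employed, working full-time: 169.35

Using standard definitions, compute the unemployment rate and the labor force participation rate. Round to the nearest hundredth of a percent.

Unemployment rate ≈ 5.36%; labor force participation rate ≈ 73.09%.

Employed = 23.58 + 3.06 + 169.35 = 195.99 million (anyone who worked, including part-time for economic reasons, counts as employed).
Unemployed = 0.85 + 10.26 = 11.11 million (jobless and actively searching, or on temporary layoff).
Labor force = 195.99 + 11.11 = 207.10 million.
Not in labor force = 0.99 + 18.66 + 5.76 + 50.83 = 76.24 million (those not working and not actively searching are outside the labor force — including those who want a job but have given up searching).
Civilian working-age population = 207.10 + 76.24 = 283.34 million.
Unemployment rate = 11.11 / 207.10 = 5.36%.
Labor force participation rate = 207.10 / 283.34 = 73.09%.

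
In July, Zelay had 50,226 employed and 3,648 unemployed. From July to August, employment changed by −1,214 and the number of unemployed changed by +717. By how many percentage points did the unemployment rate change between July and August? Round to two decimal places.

The unemployment rate changed by +1.41 percentage points.

July: labor force = 50,226 + 3,648 = 53,874; u = 3,648/53,874 = 6.77%.
August: labor force = 49,012 + 4,365 = 53,377; u = 4,365/53,377 = 8.18%.
Change = 8.18% − 6.77% = +1.41 pp.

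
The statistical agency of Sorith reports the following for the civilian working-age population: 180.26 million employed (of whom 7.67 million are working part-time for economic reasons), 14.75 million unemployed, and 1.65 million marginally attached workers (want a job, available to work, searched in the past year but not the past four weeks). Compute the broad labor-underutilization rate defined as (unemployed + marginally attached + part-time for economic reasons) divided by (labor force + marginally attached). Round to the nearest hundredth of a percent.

Broad underutilization rate ≈ 12.24%.

Labor force = 180.26 + 14.75 = 195.01 million.
Numerator = 14.75 + 1.65 + 7.67 = 24.07 million.
Denominator = 195.01 + 1.65 = 196.66 million.
Broad rate = 24.07 / 196.66 = 12.24%.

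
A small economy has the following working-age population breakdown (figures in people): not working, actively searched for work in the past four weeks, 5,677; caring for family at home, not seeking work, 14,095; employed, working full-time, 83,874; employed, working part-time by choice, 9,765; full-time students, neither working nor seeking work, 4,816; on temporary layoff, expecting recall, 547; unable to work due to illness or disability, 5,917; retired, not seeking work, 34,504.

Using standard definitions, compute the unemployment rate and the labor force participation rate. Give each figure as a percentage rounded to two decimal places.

Unemployment rate ≈ 6.23%; labor force participation rate ≈ 62.73%.

Employed = 83,874 + 9,765 = 93,639.
Unemployed = 5,677 + 547 = 6,224 (jobless and actively searching, or on temporary layoff).
Labor force = 93,639 + 6,224 = 99,863.
Not in labor force = 14,095 + 4,816 + 5,917 + 34,504 = 59,332 (those not working and not actively searching are outside the labor force).
Civilian working-age population = 99,863 + 59,332 = 159,195.
Unemployment rate = 6,224 / 99,863 = 6.23%.
Labor force participation rate = 99,863 / 159,195 = 62.73%.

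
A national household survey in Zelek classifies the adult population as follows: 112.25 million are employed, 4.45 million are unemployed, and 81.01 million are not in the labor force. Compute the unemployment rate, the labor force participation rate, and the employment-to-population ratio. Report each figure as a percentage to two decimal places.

Unemployment rate ≈ 3.81%; labor force participation rate ≈ 59.03%; employment-population ratio ≈ 56.78%.

Labor force = employed + unemployed = 112.25 + 4.45 = 116.70 million.
Working-age population = 116.70 + 81.01 = 197.71 million.
Unemployment rate = 4.45 / 116.70 = 3.81%.
Labor force participation rate = 116.70 / 197.71 = 59.03%.
Employment-population ratio = 112.25 / 197.71 = 56.78%.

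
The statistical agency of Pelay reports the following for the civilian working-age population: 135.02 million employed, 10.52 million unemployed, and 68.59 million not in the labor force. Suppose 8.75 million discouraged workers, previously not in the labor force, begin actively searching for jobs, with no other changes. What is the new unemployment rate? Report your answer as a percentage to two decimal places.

Initially, labor force = 135.02 + 10.52 = 145.54 million, so u = 10.52/145.54 = 7.23%.
After the change, unemployed and labor force both rise by 8.75 → E = 135.02, U = 19.27, labor force = 154.29 million.
New unemployment rate = 19.27 / 154.29 = 12.49%.

New unemployment rate ≈ 12.49%.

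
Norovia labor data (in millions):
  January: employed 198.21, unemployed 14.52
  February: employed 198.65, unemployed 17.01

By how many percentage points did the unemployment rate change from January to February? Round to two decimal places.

The unemployment rate changed by +1.06 percentage points.

January: labor force = 198.21 + 14.52 = 212.73; u = 14.52/212.73 = 6.83%.
February: labor force = 198.65 + 17.01 = 215.66; u = 17.01/215.66 = 7.89%.
Change = 7.89% − 6.83% = +1.06 pp.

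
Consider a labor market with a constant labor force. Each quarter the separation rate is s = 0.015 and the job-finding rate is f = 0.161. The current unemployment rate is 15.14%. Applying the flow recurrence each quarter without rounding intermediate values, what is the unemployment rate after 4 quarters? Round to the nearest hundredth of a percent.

With a fixed labor force, u_{t+1} = u_t + s·(1−u_t) − f·u_t = u_t·(1−s−f) + s.
Here 1−s−f = 0.824 and s = 0.015.
u_1 = 0.151400 × 0.824 + 0.015 = 0.139754.
u_2 = 0.139754 × 0.824 + 0.015 = 0.130157.
u_3 = 0.130157 × 0.824 + 0.015 = 0.122249.
u_4 = 0.122249 × 0.824 + 0.015 = 0.115733.

Unemployment rate after four quarters ≈ 11.57%.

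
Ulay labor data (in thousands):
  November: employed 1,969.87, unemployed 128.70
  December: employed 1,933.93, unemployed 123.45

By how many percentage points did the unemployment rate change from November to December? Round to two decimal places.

November: labor force = 1,969.87 + 128.70 = 2,098.57; u = 128.70/2,098.57 = 6.13%.
December: labor force = 1,933.93 + 123.45 = 2,057.38; u = 123.45/2,057.38 = 6.00%.
Change = 6.00% − 6.13% = −0.13 pp.

The unemployment rate changed by −0.13 percentage points.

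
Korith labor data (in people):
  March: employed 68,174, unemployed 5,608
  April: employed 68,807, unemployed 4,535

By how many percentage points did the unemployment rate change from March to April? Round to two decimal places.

March: labor force = 68,174 + 5,608 = 73,782; u = 5,608/73,782 = 7.60%.
April: labor force = 68,807 + 4,535 = 73,342; u = 4,535/73,342 = 6.18%.
Change = 6.18% − 7.60% = −1.42 pp.

The unemployment rate changed by −1.42 percentage points.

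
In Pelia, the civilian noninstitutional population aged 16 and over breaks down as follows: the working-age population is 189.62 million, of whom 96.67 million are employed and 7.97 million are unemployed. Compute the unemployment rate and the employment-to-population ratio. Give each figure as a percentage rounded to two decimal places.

Labor force = employed + unemployed = 96.67 + 7.97 = 104.64 million.
Unemployment rate = 7.97 / 104.64 = 7.62%.
Employment-population ratio = 96.67 / 189.62 = 50.98%.

Unemployment rate ≈ 7.62%; employment-population ratio ≈ 50.98%.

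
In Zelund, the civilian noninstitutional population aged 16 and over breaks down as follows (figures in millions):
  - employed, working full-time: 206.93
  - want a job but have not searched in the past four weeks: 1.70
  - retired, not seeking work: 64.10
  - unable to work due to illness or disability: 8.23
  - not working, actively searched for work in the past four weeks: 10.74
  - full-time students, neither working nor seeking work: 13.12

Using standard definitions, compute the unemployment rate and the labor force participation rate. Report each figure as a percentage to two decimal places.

Unemployment rate ≈ 4.93%; labor force participation rate ≈ 71.41%.

Employed = 206.93 million.
Unemployed = 10.74 million.
Labor force = 206.93 + 10.74 = 217.67 million.
Not in labor force = 1.70 + 64.10 + 8.23 + 13.12 = 87.15 million (those not working and not actively searching are outside the labor force — including those who want a job but have given up searching).
Civilian working-age population = 217.67 + 87.15 = 304.82 million.
Unemployment rate = 10.74 / 217.67 = 4.93%.
Labor force participation rate = 217.67 / 304.82 = 71.41%.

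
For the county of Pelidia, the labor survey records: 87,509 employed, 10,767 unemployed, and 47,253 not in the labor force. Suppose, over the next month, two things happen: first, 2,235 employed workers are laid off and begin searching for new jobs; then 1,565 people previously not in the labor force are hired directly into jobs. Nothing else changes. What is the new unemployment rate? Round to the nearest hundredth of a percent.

New unemployment rate ≈ 13.02%.

Initially, labor force = 87,509 + 10,767 = 98,276, so u = 10,767/98,276 = 10.96%.
After the first change, employed falls and unemployed rises by 2,235; labor force unchanged → E = 85,274, U = 13,002, labor force = 98,276.
After the second change, employed and labor force both rise by 1,565; unemployed unchanged → E = 86,839, U = 13,002, labor force = 99,841.
New unemployment rate = 13,002 / 99,841 = 13.02%.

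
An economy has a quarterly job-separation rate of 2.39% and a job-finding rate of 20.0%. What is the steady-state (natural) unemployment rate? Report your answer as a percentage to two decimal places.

Steady-state unemployment rate ≈ 10.67%.

At steady state the flows balance: s·E = f·U, so U/(E+U) = s/(s+f).
u* = 2.39 / (2.39 + 20.0) = 2.39 / 22.39 = 10.67%.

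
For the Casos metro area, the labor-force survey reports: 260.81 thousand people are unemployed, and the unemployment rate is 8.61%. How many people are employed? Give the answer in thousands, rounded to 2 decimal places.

Labor force = U / u = 260.81 / 0.0861 ≈ 3,029.15 thousand.
Employed = labor force − unemployed = 3,029.15 − 260.81 = 2,768.34 thousand.

About 2,768.34 thousand are employed.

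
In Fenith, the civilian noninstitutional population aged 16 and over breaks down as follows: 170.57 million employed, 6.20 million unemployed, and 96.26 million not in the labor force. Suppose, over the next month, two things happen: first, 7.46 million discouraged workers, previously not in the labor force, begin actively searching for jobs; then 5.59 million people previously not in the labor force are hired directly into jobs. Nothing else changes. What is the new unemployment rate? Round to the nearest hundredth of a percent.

New unemployment rate ≈ 7.20%.

Initially, labor force = 170.57 + 6.20 = 176.77 million, so u = 6.20/176.77 = 3.51%.
After the first change, unemployed and labor force both rise by 7.46 → E = 170.57, U = 13.66, labor force = 184.23 million.
After the second change, employed and labor force both rise by 5.59; unemployed unchanged → E = 176.16, U = 13.66, labor force = 189.82 million.
New unemployment rate = 13.66 / 189.82 = 7.20%.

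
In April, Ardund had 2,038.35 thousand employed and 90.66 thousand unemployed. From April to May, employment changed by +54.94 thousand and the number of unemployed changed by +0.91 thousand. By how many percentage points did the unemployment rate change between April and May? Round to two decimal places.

The unemployment rate changed by −0.07 percentage points.

April: labor force = 2,038.35 + 90.66 = 2,129.01; u = 90.66/2,129.01 = 4.26%.
May: labor force = 2,093.29 + 91.57 = 2,184.86; u = 91.57/2,184.86 = 4.19%.
Change = 4.19% − 4.26% = −0.07 pp.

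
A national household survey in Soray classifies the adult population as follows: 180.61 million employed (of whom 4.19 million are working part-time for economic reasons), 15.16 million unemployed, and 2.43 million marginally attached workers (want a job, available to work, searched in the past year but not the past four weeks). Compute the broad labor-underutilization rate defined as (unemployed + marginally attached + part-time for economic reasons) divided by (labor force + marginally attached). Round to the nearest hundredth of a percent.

Broad underutilization rate ≈ 10.99%.

Labor force = 180.61 + 15.16 = 195.77 million.
Numerator = 15.16 + 2.43 + 4.19 = 21.78 million.
Denominator = 195.77 + 2.43 = 198.20 million.
Broad rate = 21.78 / 198.20 = 10.99%.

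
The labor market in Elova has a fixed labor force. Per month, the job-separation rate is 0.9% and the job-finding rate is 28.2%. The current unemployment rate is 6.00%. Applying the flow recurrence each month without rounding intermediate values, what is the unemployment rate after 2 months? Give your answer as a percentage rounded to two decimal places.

With a fixed labor force, u_{t+1} = u_t + s·(1−u_t) − f·u_t = u_t·(1−s−f) + s.
Here 1−s−f = 0.709 and s = 0.009.
u_1 = 0.060000 × 0.709 + 0.009 = 0.051540.
u_2 = 0.051540 × 0.709 + 0.009 = 0.045542.

Unemployment rate after two months ≈ 4.55%.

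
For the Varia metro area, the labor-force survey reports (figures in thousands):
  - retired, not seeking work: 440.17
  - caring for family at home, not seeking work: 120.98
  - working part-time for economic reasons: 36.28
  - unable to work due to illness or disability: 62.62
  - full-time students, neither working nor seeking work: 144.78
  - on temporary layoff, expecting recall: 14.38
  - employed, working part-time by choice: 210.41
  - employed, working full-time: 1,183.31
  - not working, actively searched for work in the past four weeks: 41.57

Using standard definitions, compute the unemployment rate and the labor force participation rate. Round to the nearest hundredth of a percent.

Unemployment rate ≈ 3.77%; labor force participation rate ≈ 65.91%.

Employed = 36.28 + 210.41 + 1,183.31 = 1,430.00 thousand (anyone who worked, including part-time for economic reasons, counts as employed).
Unemployed = 14.38 + 41.57 = 55.95 thousand (jobless and actively searching, or on temporary layoff).
Labor force = 1,430.00 + 55.95 = 1,485.95 thousand.
Not in labor force = 440.17 + 120.98 + 62.62 + 144.78 = 768.55 thousand (those not working and not actively searching are outside the labor force).
Civilian working-age population = 1,485.95 + 768.55 = 2,254.50 thousand.
Unemployment rate = 55.95 / 1,485.95 = 3.77%.
Labor force participation rate = 1,485.95 / 2,254.50 = 65.91%.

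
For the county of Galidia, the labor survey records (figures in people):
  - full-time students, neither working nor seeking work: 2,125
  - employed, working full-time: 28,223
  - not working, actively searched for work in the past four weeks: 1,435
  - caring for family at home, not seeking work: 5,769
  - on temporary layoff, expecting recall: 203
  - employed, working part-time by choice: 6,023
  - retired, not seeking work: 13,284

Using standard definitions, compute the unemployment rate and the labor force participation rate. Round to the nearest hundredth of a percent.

Employed = 28,223 + 6,023 = 34,246.
Unemployed = 1,435 + 203 = 1,638 (jobless and actively searching, or on temporary layoff).
Labor force = 34,246 + 1,638 = 35,884.
Not in labor force = 2,125 + 5,769 + 13,284 = 21,178 (those not working and not actively searching are outside the labor force).
Civilian working-age population = 35,884 + 21,178 = 57,062.
Unemployment rate = 1,638 / 35,884 = 4.56%.
Labor force participation rate = 35,884 / 57,062 = 62.89%.

Unemployment rate ≈ 4.56%; labor force participation rate ≈ 62.89%.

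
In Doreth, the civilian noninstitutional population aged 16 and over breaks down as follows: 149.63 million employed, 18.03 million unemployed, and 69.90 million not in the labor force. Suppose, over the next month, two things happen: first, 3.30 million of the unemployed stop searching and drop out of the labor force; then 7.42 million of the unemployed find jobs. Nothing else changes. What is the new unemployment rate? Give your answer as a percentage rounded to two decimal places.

New unemployment rate ≈ 4.45%.

Initially, labor force = 149.63 + 18.03 = 167.66 million, so u = 18.03/167.66 = 10.75%.
After the first change, unemployed and labor force both fall by 3.30 → E = 149.63, U = 14.73, labor force = 164.36 million.
After the second change, unemployed falls and employed rises by 7.42; labor force unchanged → E = 157.05, U = 7.31, labor force = 164.36 million.
New unemployment rate = 7.31 / 164.36 = 4.45%.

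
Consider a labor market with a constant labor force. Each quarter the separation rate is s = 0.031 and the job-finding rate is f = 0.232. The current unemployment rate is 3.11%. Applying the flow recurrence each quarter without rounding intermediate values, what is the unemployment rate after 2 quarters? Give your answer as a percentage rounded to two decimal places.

Unemployment rate after two quarters ≈ 7.07%.

With a fixed labor force, u_{t+1} = u_t + s·(1−u_t) − f·u_t = u_t·(1−s−f) + s.
Here 1−s−f = 0.737 and s = 0.031.
u_1 = 0.031100 × 0.737 + 0.031 = 0.053921.
u_2 = 0.053921 × 0.737 + 0.031 = 0.070740.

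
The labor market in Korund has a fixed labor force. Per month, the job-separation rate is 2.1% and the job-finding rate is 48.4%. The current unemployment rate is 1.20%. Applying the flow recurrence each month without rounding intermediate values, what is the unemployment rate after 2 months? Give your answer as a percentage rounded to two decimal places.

With a fixed labor force, u_{t+1} = u_t + s·(1−u_t) − f·u_t = u_t·(1−s−f) + s.
Here 1−s−f = 0.495 and s = 0.021.
u_1 = 0.012000 × 0.495 + 0.021 = 0.026940.
u_2 = 0.026940 × 0.495 + 0.021 = 0.034335.

Unemployment rate after two months ≈ 3.43%.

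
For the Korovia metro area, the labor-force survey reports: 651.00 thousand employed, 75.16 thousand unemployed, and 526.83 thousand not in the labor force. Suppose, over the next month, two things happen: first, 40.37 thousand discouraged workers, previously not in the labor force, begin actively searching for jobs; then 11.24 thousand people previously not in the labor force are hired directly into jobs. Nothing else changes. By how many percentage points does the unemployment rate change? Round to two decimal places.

Initially, labor force = 651.00 + 75.16 = 726.16 thousand, so u = 75.16/726.16 = 10.35%.
After the first change, unemployed and labor force both rise by 40.37 → E = 651.00, U = 115.53, labor force = 766.53 thousand.
After the second change, employed and labor force both rise by 11.24; unemployed unchanged → E = 662.24, U = 115.53, labor force = 777.77 thousand.
New unemployment rate = 115.53 / 777.77 = 14.85%.
Change = 14.85% − 10.35% = +4.50 percentage points.

The unemployment rate changes by +4.50 percentage points.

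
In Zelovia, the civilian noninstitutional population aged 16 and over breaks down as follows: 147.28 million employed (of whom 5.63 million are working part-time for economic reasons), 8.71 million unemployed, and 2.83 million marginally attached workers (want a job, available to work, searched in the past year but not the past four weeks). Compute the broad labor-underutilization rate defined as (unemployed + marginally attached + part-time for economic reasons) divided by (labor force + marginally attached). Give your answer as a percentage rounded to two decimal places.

Labor force = 147.28 + 8.71 = 155.99 million.
Numerator = 8.71 + 2.83 + 5.63 = 17.17 million.
Denominator = 155.99 + 2.83 = 158.82 million.
Broad rate = 17.17 / 158.82 = 10.81%.

Broad underutilization rate ≈ 10.81%.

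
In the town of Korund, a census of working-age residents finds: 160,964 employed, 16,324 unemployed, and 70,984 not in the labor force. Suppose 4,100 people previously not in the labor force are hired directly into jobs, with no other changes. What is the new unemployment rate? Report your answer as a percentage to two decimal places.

New unemployment rate ≈ 9.00%.

Initially, labor force = 160,964 + 16,324 = 177,288, so u = 16,324/177,288 = 9.21%.
After the change, employed and labor force both rise by 4,100; unemployed unchanged → E = 165,064, U = 16,324, labor force = 181,388.
New unemployment rate = 16,324 / 181,388 = 9.00%.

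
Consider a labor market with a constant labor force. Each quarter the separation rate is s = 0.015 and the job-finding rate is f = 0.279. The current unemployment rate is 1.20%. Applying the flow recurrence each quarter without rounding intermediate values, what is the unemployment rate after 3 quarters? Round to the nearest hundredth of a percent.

With a fixed labor force, u_{t+1} = u_t + s·(1−u_t) − f·u_t = u_t·(1−s−f) + s.
Here 1−s−f = 0.706 and s = 0.015.
u_1 = 0.012000 × 0.706 + 0.015 = 0.023472.
u_2 = 0.023472 × 0.706 + 0.015 = 0.031571.
u_3 = 0.031571 × 0.706 + 0.015 = 0.037289.

Unemployment rate after three quarters ≈ 3.73%.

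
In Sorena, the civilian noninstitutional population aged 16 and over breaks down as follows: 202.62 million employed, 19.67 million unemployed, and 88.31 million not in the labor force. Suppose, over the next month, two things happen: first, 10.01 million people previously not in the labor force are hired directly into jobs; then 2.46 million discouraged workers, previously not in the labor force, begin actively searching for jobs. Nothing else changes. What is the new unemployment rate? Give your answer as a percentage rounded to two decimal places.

New unemployment rate ≈ 9.43%.

Initially, labor force = 202.62 + 19.67 = 222.29 million, so u = 19.67/222.29 = 8.85%.
After the first change, employed and labor force both rise by 10.01; unemployed unchanged → E = 212.63, U = 19.67, labor force = 232.30 million.
After the second change, unemployed and labor force both rise by 2.46 → E = 212.63, U = 22.13, labor force = 234.76 million.
New unemployment rate = 22.13 / 234.76 = 9.43%.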